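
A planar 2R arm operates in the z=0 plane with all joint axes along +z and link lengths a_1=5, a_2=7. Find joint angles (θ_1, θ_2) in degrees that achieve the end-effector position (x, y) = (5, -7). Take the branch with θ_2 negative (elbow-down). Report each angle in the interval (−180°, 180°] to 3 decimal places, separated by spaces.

cos θ_2 = (74.0000−5²−7²)/(2·5·7) = 0.0000; θ_2 = -90.0000° (elbow-down)
β = atan2(-7.0000,5.0000) = -54.4623°; ψ = atan2(-7.0000,5.0000) = -54.4623°
θ_1 = β − ψ = 0.0000°

0.000 -90.000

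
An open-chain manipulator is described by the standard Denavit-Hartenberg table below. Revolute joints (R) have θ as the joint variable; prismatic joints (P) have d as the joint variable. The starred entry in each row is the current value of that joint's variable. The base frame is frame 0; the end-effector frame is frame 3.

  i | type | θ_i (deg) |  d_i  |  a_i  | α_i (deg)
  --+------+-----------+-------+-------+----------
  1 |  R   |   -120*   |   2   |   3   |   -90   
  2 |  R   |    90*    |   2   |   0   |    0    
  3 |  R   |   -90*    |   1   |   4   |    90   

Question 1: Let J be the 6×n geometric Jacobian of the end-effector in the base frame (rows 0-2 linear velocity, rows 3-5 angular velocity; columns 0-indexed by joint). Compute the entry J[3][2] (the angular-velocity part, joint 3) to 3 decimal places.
axis z_2 = (0.8660,-0.5000,0.0000); lever o_n−o_2 = (-1.1340,-3.9641,0.0000)
cross product → J_v[:, 2] = (0.0000,-0.0000,-4.0000)
J_ω[:, 2] = z_2
entry J[3][2] = 0.8660

0.866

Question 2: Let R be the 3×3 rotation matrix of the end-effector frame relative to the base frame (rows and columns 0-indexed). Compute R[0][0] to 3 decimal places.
-0.500

End-effector x-axis (col 0 of R) = (-0.5000,-0.8660,0.0000)
R[0][0] = -0.5000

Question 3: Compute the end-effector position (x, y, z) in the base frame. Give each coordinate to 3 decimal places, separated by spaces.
-0.902 -7.562 2.000

after link 1: o_1 = (-1.5000, -2.5981, 2.0000)
after link 2: o_2 = (0.2321, -3.5981, 2.0000)
after link 3: o_3 = (-0.9019, -7.5622, 2.0000)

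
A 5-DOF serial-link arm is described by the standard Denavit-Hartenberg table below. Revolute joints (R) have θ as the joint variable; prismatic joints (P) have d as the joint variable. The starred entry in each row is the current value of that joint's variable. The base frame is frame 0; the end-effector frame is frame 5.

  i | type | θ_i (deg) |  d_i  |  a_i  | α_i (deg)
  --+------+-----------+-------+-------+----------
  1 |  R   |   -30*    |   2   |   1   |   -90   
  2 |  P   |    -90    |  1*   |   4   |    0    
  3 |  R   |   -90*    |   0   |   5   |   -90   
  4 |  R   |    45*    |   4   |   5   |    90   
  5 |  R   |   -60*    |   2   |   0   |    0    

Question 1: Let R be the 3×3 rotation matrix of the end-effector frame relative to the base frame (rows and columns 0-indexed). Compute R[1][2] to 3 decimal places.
0.966

End-effector z-axis (col 2 of R) = (-0.2588,0.9659,0.0000)
R[1][2] = 0.9659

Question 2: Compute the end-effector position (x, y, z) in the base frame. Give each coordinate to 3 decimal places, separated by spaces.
-8.311 3.504 10.000

after link 1: o_1 = (0.8660, -0.5000, 2.0000)
after link 2: o_2 = (1.3660, 0.3660, 6.0000)
after link 3: o_3 = (-2.9641, 2.8660, 6.0000)
after link 4: o_4 = (-7.7937, 1.5719, 10.0000)
after link 5: o_5 = (-8.3114, 3.5038, 10.0000)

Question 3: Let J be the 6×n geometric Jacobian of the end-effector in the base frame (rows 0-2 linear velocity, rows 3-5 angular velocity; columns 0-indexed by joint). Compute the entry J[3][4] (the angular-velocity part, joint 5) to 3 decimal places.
axis z_4 = (-0.2588,0.9659,0.0000); lever o_n−o_4 = (-0.5176,1.9319,0.0000)
cross product → J_v[:, 4] = (-0.0000,-0.0000,0.0000)
J_ω[:, 4] = z_4
entry J[3][4] = -0.2588

-0.259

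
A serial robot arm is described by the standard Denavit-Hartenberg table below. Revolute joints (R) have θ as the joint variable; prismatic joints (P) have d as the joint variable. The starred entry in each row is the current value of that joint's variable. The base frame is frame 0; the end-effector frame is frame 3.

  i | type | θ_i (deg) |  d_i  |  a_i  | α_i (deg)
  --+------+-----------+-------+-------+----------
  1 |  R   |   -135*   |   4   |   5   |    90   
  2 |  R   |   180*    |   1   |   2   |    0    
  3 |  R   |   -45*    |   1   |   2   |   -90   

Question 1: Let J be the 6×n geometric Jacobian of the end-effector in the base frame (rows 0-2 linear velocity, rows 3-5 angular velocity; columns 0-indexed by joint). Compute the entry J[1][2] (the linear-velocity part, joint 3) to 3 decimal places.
axis z_2 = (-0.7071,0.7071,0.0000); lever o_n−o_2 = (0.2929,1.7071,1.4142)
cross product → J_v[:, 2] = (1.0000,1.0000,-1.4142)
J_ω[:, 2] = z_2
entry J[1][2] = 1.0000

1.000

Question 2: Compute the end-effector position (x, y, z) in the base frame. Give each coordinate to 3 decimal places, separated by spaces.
-2.536 0.293 5.414

after link 1: o_1 = (-3.5355, -3.5355, 4.0000)
after link 2: o_2 = (-2.8284, -1.4142, 4.0000)
after link 3: o_3 = (-2.5355, 0.2929, 5.4142)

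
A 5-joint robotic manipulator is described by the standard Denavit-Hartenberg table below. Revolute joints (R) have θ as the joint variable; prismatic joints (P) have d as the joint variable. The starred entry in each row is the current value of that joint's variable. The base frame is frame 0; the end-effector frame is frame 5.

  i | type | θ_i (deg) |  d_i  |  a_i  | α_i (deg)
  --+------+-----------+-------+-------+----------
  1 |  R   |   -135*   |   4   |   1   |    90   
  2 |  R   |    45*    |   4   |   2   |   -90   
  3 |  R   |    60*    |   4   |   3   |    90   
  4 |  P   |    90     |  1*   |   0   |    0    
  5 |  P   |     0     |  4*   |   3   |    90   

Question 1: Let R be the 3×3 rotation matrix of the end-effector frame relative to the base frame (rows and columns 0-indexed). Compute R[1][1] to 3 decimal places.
End-effector y-axis (col 1 of R) = (-0.7866,-0.0795,0.6124)
R[1][1] = -0.0795

-0.079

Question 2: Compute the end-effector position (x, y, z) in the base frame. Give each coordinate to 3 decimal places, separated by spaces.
after link 1: o_1 = (-0.7071, -0.7071, 4.0000)
after link 2: o_2 = (-4.5355, 1.1213, 5.4142)
after link 3: o_3 = (-1.4484, 0.5342, 9.3033)
after link 4: o_4 = (-2.2350, 0.4547, 9.9157)
after link 5: o_5 = (-3.8812, 1.6369, 14.4865)

-3.881 1.637 14.486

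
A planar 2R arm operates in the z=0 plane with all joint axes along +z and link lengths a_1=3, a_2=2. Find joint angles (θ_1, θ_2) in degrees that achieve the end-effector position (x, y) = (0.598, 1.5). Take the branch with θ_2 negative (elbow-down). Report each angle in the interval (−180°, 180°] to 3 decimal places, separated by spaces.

cos θ_2 = (2.6076−3²−2²)/(2·3·2) = -0.8660; θ_2 = -150.0009° (elbow-down)
β = atan2(1.5000,0.5980) = 68.2645°; ψ = atan2(-1.0000,1.2679) = -38.2616°
θ_1 = β − ψ = 106.5260°

106.526 -150.001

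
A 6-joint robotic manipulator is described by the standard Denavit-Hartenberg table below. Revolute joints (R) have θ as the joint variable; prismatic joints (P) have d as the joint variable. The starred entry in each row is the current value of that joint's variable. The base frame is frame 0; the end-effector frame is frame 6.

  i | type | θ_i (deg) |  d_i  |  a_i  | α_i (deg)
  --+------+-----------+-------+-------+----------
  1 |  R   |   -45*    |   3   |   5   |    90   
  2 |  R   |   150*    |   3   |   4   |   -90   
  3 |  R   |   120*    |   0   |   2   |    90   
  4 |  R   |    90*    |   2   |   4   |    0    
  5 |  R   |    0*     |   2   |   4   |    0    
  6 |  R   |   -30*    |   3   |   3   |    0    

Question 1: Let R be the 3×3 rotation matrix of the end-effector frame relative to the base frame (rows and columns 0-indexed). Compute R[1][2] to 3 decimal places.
End-effector z-axis (col 2 of R) = (-0.1768,0.8839,0.4330)
R[1][2] = 0.8839

0.884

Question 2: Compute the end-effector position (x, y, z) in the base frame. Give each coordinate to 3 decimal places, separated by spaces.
after link 1: o_1 = (3.5355, -3.5355, 3.0000)
after link 2: o_2 = (-1.0353, -3.2074, 5.0000)
after link 3: o_3 = (0.8018, -2.5950, 4.5000)
after link 4: o_4 = (-0.9659, 0.5870, 1.9019)
after link 5: o_5 = (-2.7337, 3.7690, -0.6962)
after link 6: o_6 = (-2.8047, 7.7985, -2.0221)

-2.805 7.798 -2.022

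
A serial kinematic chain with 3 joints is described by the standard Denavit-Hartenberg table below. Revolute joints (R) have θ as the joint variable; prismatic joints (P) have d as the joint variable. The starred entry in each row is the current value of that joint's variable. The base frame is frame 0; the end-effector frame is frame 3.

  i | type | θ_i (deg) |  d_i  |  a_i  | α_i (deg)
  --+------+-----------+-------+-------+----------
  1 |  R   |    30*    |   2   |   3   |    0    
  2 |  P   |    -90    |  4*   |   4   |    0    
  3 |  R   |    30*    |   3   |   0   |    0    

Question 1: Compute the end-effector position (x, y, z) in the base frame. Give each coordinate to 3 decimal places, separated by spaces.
after link 1: o_1 = (2.5981, 1.5000, 2.0000)
after link 2: o_2 = (4.5981, -1.9641, 6.0000)
after link 3: o_3 = (4.5981, -1.9641, 9.0000)

4.598 -1.964 9.000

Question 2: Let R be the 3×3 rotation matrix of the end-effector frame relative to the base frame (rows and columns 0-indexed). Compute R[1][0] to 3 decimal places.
-0.500

End-effector x-axis (col 0 of R) = (0.8660,-0.5000,0.0000)
R[1][0] = -0.5000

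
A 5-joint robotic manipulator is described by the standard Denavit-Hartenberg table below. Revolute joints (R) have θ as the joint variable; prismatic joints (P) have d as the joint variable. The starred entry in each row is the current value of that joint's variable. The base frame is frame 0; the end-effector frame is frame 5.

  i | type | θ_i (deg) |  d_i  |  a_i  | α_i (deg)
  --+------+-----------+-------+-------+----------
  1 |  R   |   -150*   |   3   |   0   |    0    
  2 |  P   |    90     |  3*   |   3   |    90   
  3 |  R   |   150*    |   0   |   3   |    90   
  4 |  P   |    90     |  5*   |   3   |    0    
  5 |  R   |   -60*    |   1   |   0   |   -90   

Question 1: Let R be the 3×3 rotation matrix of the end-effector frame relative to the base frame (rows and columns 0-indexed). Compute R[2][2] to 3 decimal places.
-0.250

End-effector z-axis (col 2 of R) = (-0.5335,-0.8080,-0.2500)
R[2][2] = -0.2500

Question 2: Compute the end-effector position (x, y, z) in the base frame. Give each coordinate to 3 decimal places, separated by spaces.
after link 1: o_1 = (0.0000, 0.0000, 3.0000)
after link 2: o_2 = (1.5000, -2.5981, 6.0000)
after link 3: o_3 = (0.2010, -0.3481, 7.5000)
after link 4: o_4 = (-1.1471, -4.0131, 11.8301)
after link 5: o_5 = (-0.8971, -4.4462, 12.6962)

-0.897 -4.446 12.696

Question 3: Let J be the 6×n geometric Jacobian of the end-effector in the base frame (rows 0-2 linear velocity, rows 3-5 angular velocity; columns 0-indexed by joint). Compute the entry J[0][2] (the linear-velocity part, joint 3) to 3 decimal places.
-3.348

axis z_2 = (-0.8660,-0.5000,0.0000); lever o_n−o_2 = (-2.3971,-1.8481,6.6962)
cross product → J_v[:, 2] = (-3.3481,5.7990,0.4019)
J_ω[:, 2] = z_2
entry J[0][2] = -3.3481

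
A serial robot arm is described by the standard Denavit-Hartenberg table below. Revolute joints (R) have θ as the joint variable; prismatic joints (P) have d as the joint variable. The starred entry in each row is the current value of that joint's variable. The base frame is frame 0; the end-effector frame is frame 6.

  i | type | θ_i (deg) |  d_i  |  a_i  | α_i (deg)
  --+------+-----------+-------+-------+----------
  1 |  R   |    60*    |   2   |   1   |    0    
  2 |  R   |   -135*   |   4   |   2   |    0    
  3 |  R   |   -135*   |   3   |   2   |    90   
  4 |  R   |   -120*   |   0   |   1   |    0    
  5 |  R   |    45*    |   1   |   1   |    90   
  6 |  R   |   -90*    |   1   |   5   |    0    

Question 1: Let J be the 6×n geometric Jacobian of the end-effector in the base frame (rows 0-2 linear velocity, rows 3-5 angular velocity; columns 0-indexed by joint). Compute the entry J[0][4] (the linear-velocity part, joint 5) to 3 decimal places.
axis z_4 = (0.5000,0.8660,0.0000); lever o_n−o_4 = (-1.3876,-3.8177,-1.2247)
cross product → J_v[:, 4] = (-1.0607,0.6124,-0.7071)
J_ω[:, 4] = z_4
entry J[0][4] = -1.0607

-1.061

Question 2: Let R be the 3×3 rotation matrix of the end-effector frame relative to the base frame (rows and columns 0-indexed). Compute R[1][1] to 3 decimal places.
End-effector y-axis (col 1 of R) = (-0.2241,0.1294,-0.9659)
R[1][1] = 0.1294

0.129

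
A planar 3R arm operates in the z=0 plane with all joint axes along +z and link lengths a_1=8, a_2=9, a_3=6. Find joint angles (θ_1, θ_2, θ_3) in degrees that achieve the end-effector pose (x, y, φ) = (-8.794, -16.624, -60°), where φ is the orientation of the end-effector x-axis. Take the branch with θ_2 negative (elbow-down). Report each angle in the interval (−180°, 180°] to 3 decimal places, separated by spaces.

-119.995 -30.011 90.005

wrist centre = target − a_3·(cos φ, sin φ) = (-11.7940, -11.4278)
cos θ_2 = (269.6941−8²−9²)/(2·8·9) = 0.8659; θ_2 = -30.0108° (elbow-down)
β = atan2(-11.4278,-11.7940) = -135.9033°; ψ = atan2(-4.5015,15.7934) = -15.9087°
θ_1 = β − ψ = -119.9946°
θ_3 = φ − θ_1 − θ_2 = 90.0054° (wrapped to (-180°,180°])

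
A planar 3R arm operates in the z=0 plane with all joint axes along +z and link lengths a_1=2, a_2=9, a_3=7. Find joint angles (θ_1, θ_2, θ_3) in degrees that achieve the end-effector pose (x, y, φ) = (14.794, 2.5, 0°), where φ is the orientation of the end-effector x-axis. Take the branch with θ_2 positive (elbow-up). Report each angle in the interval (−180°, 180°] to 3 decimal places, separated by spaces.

wrist centre = target − a_3·(cos φ, sin φ) = (7.7940, 2.5000)
cos θ_2 = (66.9964−2²−9²)/(2·2·9) = -0.5001; θ_2 = 120.0066° (elbow-up)
β = atan2(2.5000,7.7940) = 17.7841°; ψ = atan2(7.7937,-2.5009) = 107.7907°
θ_1 = β − ψ = -90.0066°
θ_3 = φ − θ_1 − θ_2 = -30.0000° (wrapped to (-180°,180°])

-90.007 120.007 -30.000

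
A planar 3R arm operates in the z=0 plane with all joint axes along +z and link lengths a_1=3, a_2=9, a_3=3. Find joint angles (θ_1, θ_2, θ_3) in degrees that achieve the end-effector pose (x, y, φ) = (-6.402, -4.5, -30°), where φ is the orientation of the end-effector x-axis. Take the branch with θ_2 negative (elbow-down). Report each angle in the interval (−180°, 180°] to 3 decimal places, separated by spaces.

wrist centre = target − a_3·(cos φ, sin φ) = (-9.0001, -3.0000)
cos θ_2 = (90.0014−3²−9²)/(2·3·9) = 0.0000; θ_2 = -89.9985° (elbow-down)
β = atan2(-3.0000,-9.0001) = -161.5652°; ψ = atan2(-9.0000,3.0002) = -71.5637°
θ_1 = β − ψ = -90.0015°
θ_3 = φ − θ_1 − θ_2 = 150.0000° (wrapped to (-180°,180°])

-90.001 -89.999 150.000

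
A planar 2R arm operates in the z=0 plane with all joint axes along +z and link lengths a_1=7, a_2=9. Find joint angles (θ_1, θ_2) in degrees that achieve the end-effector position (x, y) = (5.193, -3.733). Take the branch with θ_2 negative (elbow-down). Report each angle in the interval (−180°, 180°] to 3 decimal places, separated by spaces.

cos θ_2 = (40.9025−7²−9²)/(2·7·9) = -0.7071; θ_2 = -135.0013° (elbow-down)
β = atan2(-3.7330,5.1930) = -35.7106°; ψ = atan2(-6.3638,0.6359) = -84.2937°
θ_1 = β − ψ = 48.5832°

48.583 -135.001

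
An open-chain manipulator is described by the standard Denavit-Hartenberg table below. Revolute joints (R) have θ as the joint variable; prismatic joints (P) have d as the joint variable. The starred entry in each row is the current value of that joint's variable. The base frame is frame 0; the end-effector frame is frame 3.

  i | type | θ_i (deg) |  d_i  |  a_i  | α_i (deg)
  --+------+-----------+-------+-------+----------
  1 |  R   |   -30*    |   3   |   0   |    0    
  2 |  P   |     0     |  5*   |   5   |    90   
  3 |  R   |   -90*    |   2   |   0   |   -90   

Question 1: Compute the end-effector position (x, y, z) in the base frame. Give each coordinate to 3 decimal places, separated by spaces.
3.330 -4.232 8.000

after link 1: o_1 = (0.0000, 0.0000, 3.0000)
after link 2: o_2 = (4.3301, -2.5000, 8.0000)
after link 3: o_3 = (3.3301, -4.2321, 8.0000)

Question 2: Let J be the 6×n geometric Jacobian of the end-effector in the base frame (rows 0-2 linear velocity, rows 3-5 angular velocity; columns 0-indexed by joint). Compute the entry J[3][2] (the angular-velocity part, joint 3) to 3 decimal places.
axis z_2 = (-0.5000,-0.8660,0.0000); lever o_n−o_2 = (-1.0000,-1.7321,0.0000)
cross product → J_v[:, 2] = (0.0000,-0.0000,-0.0000)
J_ω[:, 2] = z_2
entry J[3][2] = -0.5000

-0.500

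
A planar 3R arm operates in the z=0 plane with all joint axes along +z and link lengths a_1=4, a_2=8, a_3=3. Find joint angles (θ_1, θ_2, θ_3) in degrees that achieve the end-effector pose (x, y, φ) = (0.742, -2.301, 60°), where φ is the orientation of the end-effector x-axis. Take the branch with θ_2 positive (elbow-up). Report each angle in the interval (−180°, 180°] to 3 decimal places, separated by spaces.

wrist centre = target − a_3·(cos φ, sin φ) = (-0.7580, -4.8991)
cos θ_2 = (24.5755−4²−8²)/(2·4·8) = -0.8660; θ_2 = 149.9980° (elbow-up)
β = atan2(-4.8991,-0.7580) = -98.7952°; ψ = atan2(4.0002,-2.9281) = 126.2030°
θ_1 = β − ψ = -224.9983°
θ_3 = φ − θ_1 − θ_2 = 135.0003° (wrapped to (-180°,180°])

135.002 149.998 135.000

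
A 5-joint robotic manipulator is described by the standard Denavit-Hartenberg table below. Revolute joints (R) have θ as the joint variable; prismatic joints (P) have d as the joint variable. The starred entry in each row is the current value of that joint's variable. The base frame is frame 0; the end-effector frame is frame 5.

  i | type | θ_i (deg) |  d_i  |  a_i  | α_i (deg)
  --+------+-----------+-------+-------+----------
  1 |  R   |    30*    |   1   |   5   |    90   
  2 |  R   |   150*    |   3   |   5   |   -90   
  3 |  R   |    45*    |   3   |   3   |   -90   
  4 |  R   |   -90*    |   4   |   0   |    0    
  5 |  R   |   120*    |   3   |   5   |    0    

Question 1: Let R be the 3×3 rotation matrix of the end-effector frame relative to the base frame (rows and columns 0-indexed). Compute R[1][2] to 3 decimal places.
End-effector z-axis (col 2 of R) = (0.1768,0.9186,-0.3536)
R[1][2] = 0.9186

0.919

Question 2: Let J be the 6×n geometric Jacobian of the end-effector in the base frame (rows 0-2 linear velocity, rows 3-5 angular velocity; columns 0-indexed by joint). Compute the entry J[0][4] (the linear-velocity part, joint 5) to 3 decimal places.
axis z_4 = (0.1768,0.9186,-0.3536); lever o_n−o_4 = (-2.2145,4.7065,2.6353)
cross product → J_v[:, 4] = (4.0847,0.3171,2.8661)
J_ω[:, 4] = z_4
entry J[0][4] = 4.0847

4.085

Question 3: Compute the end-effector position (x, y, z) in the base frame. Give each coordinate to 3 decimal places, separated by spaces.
-3.378 6.286 3.184

after link 1: o_1 = (4.3301, 2.5000, 1.0000)
after link 2: o_2 = (2.0801, -2.2631, 3.5000)
after link 3: o_3 = (-1.8706, -2.0946, 1.9626)
after link 4: o_4 = (-1.1635, 1.5797, 0.5484)
after link 5: o_5 = (-3.3779, 6.2862, 3.1837)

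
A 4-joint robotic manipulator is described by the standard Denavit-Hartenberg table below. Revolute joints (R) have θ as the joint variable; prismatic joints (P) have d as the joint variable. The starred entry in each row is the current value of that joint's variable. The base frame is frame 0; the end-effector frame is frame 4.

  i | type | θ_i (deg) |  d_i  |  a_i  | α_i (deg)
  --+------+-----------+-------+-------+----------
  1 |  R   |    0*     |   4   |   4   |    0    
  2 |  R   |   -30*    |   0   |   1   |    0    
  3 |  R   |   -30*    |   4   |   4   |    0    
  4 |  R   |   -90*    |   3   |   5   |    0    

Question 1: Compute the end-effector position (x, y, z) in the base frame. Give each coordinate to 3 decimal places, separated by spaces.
2.536 -6.464 11.000

after link 1: o_1 = (4.0000, 0.0000, 4.0000)
after link 2: o_2 = (4.8660, -0.5000, 4.0000)
after link 3: o_3 = (6.8660, -3.9641, 8.0000)
after link 4: o_4 = (2.5359, -6.4641, 11.0000)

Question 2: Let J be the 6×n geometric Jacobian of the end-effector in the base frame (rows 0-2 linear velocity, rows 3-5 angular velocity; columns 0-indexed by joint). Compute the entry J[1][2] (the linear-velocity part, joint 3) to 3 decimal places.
-2.330

axis z_2 = (0.0000,0.0000,1.0000); lever o_n−o_2 = (-2.3301,-5.9641,7.0000)
cross product → J_v[:, 2] = (5.9641,-2.3301,0.0000)
J_ω[:, 2] = z_2
entry J[1][2] = -2.3301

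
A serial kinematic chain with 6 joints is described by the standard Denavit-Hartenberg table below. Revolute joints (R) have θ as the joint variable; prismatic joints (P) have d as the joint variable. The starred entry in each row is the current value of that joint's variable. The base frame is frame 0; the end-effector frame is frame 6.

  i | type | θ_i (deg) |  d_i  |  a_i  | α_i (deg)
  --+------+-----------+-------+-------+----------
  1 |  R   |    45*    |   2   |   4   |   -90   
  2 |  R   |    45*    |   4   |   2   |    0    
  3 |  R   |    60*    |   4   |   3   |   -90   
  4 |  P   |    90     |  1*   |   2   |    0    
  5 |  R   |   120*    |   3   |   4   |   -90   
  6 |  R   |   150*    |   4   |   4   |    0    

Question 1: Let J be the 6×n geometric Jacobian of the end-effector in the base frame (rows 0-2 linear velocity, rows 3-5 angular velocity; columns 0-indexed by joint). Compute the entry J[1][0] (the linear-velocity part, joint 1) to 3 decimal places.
-5.249

axis z_0 = ẑ; lever o_n−o_0 = (-5.2493,8.5139,-3.2779)
cross product → J_v[:, 0] = (-8.5139,-5.2493,0.0000)
J_ω[:, 0] = z_0
entry J[1][0] = -5.2493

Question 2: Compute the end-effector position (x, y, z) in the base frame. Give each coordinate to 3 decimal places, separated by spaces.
after link 1: o_1 = (2.8284, 2.8284, 2.0000)
after link 2: o_2 = (1.0000, 6.6569, 0.5858)
after link 3: o_3 = (-2.3775, 8.9362, -2.3120)
after link 4: o_4 = (-1.6463, 6.8390, -2.0532)
after link 5: o_5 = (-4.4755, 6.8382, 2.0694)
after link 6: o_6 = (-5.2493, 8.5139, -3.2779)

-5.249 8.514 -3.278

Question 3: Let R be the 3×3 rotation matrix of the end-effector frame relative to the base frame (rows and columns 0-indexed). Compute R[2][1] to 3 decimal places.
-0.194

End-effector y-axis (col 1 of R) = (-0.4940,-0.8475,-0.1941)
R[2][1] = -0.1941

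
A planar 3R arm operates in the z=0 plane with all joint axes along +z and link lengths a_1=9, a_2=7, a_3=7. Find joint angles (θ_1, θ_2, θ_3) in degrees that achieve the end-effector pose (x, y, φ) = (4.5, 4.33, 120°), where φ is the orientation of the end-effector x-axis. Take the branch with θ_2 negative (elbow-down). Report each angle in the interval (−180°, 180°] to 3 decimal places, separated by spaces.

35.566 -120.000 -155.567

wrist centre = target − a_3·(cos φ, sin φ) = (8.0000, -1.7322)
cos θ_2 = (67.0004−9²−7²)/(2·9·7) = -0.5000; θ_2 = -119.9998° (elbow-down)
β = atan2(-1.7322,8.0000) = -12.2172°; ψ = atan2(-6.0622,5.5000) = -47.7836°
θ_1 = β − ψ = 35.5664°
θ_3 = φ − θ_1 − θ_2 = -155.5666° (wrapped to (-180°,180°])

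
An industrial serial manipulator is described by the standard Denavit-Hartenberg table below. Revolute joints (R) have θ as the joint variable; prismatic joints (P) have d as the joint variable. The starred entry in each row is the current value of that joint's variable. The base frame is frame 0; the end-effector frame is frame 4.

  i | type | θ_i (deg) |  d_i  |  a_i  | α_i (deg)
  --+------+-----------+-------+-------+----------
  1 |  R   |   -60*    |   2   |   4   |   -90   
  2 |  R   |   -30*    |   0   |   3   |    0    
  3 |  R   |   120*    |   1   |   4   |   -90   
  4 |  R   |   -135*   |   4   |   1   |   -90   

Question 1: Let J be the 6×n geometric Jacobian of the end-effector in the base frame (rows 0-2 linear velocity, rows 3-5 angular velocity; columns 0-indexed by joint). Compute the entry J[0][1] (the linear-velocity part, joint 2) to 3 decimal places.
axis z_1 = (0.8660,0.5000,0.0000); lever o_n−o_1 = (0.7774,2.0677,-1.7929)
cross product → J_v[:, 1] = (-0.8964,1.5527,1.4019)
J_ω[:, 1] = z_1
entry J[0][1] = -0.8964

-0.896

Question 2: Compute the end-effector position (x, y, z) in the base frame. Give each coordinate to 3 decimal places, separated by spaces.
after link 1: o_1 = (2.0000, -3.4641, 2.0000)
after link 2: o_2 = (3.2990, -5.7141, 3.5000)
after link 3: o_3 = (4.1651, -5.2141, -0.5000)
after link 4: o_4 = (2.7774, -1.3964, 0.2071)

2.777 -1.396 0.207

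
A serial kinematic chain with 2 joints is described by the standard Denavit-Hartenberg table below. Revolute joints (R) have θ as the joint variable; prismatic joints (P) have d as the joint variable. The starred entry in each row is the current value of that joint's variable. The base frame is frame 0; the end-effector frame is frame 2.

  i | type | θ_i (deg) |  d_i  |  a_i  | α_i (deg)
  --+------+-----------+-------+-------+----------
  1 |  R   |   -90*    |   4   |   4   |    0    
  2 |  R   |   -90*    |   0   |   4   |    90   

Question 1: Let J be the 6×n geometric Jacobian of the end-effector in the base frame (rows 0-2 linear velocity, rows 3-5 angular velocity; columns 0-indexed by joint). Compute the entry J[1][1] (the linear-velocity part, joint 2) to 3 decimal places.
axis z_1 = (0.0000,0.0000,1.0000); lever o_n−o_1 = (-4.0000,-0.0000,0.0000)
cross product → J_v[:, 1] = (0.0000,-4.0000,0.0000)
J_ω[:, 1] = z_1
entry J[1][1] = -4.0000

-4.000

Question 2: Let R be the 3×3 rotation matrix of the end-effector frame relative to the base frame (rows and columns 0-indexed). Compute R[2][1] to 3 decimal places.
1.000

End-effector y-axis (col 1 of R) = (0.0000,-0.0000,1.0000)
R[2][1] = 1.0000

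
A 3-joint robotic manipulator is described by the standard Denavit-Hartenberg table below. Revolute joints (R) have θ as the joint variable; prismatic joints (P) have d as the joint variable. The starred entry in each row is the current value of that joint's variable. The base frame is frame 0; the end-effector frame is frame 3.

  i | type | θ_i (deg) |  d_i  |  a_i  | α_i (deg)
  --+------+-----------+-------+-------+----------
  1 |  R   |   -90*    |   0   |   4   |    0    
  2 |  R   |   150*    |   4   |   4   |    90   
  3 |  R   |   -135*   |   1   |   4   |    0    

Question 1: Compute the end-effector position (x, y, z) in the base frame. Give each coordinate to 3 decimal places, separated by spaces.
after link 1: o_1 = (0.0000, -4.0000, 0.0000)
after link 2: o_2 = (2.0000, -0.5359, 4.0000)
after link 3: o_3 = (1.4518, -3.4854, 1.1716)

1.452 -3.485 1.172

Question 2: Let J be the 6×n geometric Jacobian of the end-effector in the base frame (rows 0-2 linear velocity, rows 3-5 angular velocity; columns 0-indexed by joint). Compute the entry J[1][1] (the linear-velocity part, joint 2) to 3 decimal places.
axis z_1 = (0.0000,0.0000,1.0000); lever o_n−o_1 = (1.4518,0.5146,1.1716)
cross product → J_v[:, 1] = (-0.5146,1.4518,0.0000)
J_ω[:, 1] = z_1
entry J[1][1] = 1.4518

1.452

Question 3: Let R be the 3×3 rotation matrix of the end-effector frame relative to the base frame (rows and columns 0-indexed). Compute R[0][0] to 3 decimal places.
-0.354

End-effector x-axis (col 0 of R) = (-0.3536,-0.6124,-0.7071)
R[0][0] = -0.3536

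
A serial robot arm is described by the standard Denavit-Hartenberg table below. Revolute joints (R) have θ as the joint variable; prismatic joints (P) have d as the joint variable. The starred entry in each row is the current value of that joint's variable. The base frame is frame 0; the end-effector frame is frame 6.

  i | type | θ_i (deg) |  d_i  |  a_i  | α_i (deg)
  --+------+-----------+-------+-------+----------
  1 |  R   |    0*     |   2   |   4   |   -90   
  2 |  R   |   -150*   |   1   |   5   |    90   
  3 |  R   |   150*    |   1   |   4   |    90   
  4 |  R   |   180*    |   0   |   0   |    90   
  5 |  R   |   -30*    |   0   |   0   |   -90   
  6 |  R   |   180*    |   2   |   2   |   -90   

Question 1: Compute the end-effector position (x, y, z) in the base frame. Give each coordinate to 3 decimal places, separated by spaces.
after link 1: o_1 = (4.0000, 0.0000, 2.0000)
after link 2: o_2 = (-0.3301, 1.0000, 4.5000)
after link 3: o_3 = (2.1699, 3.0000, 1.9019)
after link 4: o_4 = (2.1699, 3.0000, 1.9019)
after link 5: o_5 = (2.1699, 3.0000, 1.9019)
after link 6: o_6 = (1.5359, 5.7321, 2.2679)

1.536 5.732 2.268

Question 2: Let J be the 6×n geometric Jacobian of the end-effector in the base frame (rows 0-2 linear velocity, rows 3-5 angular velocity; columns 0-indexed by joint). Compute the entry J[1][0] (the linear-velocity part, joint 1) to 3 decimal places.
axis z_0 = ẑ; lever o_n−o_0 = (1.5359,5.7321,2.2679)
cross product → J_v[:, 0] = (-5.7321,1.5359,0.0000)
J_ω[:, 0] = z_0
entry J[1][0] = 1.5359

1.536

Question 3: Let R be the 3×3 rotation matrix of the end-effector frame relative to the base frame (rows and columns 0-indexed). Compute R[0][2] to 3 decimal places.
-0.500

End-effector z-axis (col 2 of R) = (-0.5000,0.0000,-0.8660)
R[0][2] = -0.5000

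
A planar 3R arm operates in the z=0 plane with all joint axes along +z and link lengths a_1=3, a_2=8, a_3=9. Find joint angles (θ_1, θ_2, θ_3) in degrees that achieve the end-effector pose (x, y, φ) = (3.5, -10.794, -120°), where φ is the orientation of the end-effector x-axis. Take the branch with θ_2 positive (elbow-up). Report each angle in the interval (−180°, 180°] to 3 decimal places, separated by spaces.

wrist centre = target − a_3·(cos φ, sin φ) = (8.0000, -2.9998)
cos θ_2 = (72.9986−3²−8²)/(2·3·8) = -0.0000; θ_2 = 90.0016° (elbow-up)
β = atan2(-2.9998,8.0000) = -20.5546°; ψ = atan2(8.0000,2.9998) = 69.4454°
θ_1 = β − ψ = -90.0000°
θ_3 = φ − θ_1 − θ_2 = -120.0016° (wrapped to (-180°,180°])

-90.000 90.002 -120.002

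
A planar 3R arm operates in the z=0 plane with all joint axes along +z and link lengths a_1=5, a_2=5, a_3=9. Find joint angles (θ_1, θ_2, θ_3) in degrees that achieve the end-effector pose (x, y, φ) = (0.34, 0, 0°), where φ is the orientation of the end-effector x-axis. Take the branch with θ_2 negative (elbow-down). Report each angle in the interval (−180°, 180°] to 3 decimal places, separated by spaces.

-149.997 -60.006 -149.997

wrist centre = target − a_3·(cos φ, sin φ) = (-8.6600, 0.0000)
cos θ_2 = (74.9956−5²−5²)/(2·5·5) = 0.4999; θ_2 = -60.0058° (elbow-down)
β = atan2(0.0000,-8.6600) = 180.0000°; ψ = atan2(-4.3304,7.4996) = -30.0029°
θ_1 = β − ψ = 210.0029°
θ_3 = φ − θ_1 − θ_2 = -149.9971° (wrapped to (-180°,180°])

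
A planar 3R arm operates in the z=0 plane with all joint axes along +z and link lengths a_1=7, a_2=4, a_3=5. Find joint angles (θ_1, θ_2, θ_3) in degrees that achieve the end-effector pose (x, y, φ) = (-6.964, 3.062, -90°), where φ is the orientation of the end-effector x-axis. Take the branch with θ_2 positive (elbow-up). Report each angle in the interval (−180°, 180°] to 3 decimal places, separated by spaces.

119.997 30.009 119.994

wrist centre = target − a_3·(cos φ, sin φ) = (-6.9640, 8.0620)
cos θ_2 = (113.4931−7²−4²)/(2·7·4) = 0.8659; θ_2 = 30.0088° (elbow-up)
β = atan2(8.0620,-6.9640) = 130.8206°; ψ = atan2(2.0005,10.4638) = 10.8235°
θ_1 = β − ψ = 119.9971°
θ_3 = φ − θ_1 − θ_2 = 119.9941° (wrapped to (-180°,180°])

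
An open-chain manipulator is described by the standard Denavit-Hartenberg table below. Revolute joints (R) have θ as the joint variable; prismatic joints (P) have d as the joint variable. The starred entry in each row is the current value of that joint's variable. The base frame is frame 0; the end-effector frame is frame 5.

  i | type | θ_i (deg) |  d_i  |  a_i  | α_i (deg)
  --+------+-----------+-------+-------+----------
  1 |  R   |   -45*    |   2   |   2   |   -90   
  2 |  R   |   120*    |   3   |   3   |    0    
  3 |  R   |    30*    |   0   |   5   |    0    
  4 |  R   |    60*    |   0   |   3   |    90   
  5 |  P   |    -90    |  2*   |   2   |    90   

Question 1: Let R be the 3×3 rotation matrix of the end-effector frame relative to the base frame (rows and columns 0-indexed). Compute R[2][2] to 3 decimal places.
End-effector z-axis (col 2 of R) = (0.6124,-0.6124,-0.5000)
R[2][2] = -0.5000

-0.500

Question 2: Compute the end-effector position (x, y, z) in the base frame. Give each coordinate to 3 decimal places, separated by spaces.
after link 1: o_1 = (1.4142, -1.4142, 2.0000)
after link 2: o_2 = (2.4749, 1.7678, -0.5981)
after link 3: o_3 = (-0.5870, 4.8296, -3.0981)
after link 4: o_4 = (-2.4241, 6.6667, -1.5981)
after link 5: o_5 = (-4.5454, 5.9596, -3.3301)

-4.545 5.960 -3.330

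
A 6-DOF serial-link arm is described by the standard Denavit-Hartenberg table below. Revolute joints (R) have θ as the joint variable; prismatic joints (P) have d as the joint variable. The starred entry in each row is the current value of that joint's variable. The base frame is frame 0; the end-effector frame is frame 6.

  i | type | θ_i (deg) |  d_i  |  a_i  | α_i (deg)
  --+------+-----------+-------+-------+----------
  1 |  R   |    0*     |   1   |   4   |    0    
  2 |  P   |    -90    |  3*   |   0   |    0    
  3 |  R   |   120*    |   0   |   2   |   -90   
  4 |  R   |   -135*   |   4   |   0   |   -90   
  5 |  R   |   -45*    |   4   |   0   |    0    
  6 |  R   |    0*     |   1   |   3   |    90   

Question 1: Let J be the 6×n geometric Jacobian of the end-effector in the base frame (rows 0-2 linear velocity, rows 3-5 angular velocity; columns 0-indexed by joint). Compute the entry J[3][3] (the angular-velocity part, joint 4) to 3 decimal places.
axis z_3 = (-0.5000,0.8660,0.0000); lever o_n−o_3 = (-1.2978,6.3190,5.0355)
cross product → J_v[:, 3] = (4.3609,2.5178,-2.0355)
J_ω[:, 3] = z_3
entry J[3][3] = -0.5000

-0.500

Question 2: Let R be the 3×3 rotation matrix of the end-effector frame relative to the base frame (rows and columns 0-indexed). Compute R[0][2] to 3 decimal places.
End-effector z-axis (col 2 of R) = (0.0795,0.8624,-0.5000)
R[0][2] = 0.0795

0.079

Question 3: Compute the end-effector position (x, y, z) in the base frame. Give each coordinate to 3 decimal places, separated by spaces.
4.434 7.319 9.036

after link 1: o_1 = (4.0000, 0.0000, 1.0000)
after link 2: o_2 = (4.0000, 0.0000, 4.0000)
after link 3: o_3 = (5.7321, 1.0000, 4.0000)
after link 4: o_4 = (3.7321, 4.4641, 4.0000)
after link 5: o_5 = (6.1815, 5.8783, 6.8284)
after link 6: o_6 = (4.4342, 7.3190, 9.0355)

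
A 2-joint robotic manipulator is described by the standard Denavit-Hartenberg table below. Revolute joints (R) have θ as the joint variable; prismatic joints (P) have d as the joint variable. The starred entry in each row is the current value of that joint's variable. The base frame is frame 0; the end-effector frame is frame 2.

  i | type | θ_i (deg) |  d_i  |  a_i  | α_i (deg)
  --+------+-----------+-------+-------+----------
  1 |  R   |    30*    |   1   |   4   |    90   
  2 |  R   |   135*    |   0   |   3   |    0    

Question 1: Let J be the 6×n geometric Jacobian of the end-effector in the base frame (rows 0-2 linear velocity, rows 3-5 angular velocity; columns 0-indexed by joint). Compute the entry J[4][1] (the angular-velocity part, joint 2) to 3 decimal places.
-0.866

axis z_1 = (0.5000,-0.8660,0.0000); lever o_n−o_1 = (-1.8371,-1.0607,2.1213)
cross product → J_v[:, 1] = (-1.8371,-1.0607,-2.1213)
J_ω[:, 1] = z_1
entry J[4][1] = -0.8660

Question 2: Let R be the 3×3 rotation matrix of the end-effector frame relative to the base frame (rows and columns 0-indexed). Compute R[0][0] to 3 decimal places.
End-effector x-axis (col 0 of R) = (-0.6124,-0.3536,0.7071)
R[0][0] = -0.6124

-0.612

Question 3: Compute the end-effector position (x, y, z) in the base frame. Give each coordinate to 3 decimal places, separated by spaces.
1.627 0.939 3.121

after link 1: o_1 = (3.4641, 2.0000, 1.0000)
after link 2: o_2 = (1.6270, 0.9393, 3.1213)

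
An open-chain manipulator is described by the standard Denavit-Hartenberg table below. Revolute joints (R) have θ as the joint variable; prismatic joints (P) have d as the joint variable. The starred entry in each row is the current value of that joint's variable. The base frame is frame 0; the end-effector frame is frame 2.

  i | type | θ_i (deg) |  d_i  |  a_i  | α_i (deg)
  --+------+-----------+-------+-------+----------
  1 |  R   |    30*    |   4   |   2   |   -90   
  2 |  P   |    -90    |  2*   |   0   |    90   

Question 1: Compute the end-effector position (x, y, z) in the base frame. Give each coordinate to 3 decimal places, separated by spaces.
0.732 2.732 4.000

after link 1: o_1 = (1.7321, 1.0000, 4.0000)
after link 2: o_2 = (0.7321, 2.7321, 4.0000)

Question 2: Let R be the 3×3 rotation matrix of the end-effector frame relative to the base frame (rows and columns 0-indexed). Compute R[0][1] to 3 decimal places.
-0.500

End-effector y-axis (col 1 of R) = (-0.5000,0.8660,0.0000)
R[0][1] = -0.5000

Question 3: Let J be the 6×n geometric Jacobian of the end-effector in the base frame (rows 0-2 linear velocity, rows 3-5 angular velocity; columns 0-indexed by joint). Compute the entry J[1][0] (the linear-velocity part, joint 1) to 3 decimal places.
0.732

axis z_0 = ẑ; lever o_n−o_0 = (0.7321,2.7321,4.0000)
cross product → J_v[:, 0] = (-2.7321,0.7321,0.0000)
J_ω[:, 0] = z_0
entry J[1][0] = 0.7321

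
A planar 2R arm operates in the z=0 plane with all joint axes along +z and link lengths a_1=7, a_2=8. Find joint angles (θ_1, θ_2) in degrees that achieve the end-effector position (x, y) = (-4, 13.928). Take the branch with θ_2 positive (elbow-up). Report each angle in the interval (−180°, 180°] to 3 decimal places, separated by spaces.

89.997 30.006

cos θ_2 = (209.9892−7²−8²)/(2·7·8) = 0.8660; θ_2 = 30.0058° (elbow-up)
β = atan2(13.9280,-4.0000) = 106.0236°; ψ = atan2(4.0007,13.9278) = 16.0265°
θ_1 = β − ψ = 89.9971°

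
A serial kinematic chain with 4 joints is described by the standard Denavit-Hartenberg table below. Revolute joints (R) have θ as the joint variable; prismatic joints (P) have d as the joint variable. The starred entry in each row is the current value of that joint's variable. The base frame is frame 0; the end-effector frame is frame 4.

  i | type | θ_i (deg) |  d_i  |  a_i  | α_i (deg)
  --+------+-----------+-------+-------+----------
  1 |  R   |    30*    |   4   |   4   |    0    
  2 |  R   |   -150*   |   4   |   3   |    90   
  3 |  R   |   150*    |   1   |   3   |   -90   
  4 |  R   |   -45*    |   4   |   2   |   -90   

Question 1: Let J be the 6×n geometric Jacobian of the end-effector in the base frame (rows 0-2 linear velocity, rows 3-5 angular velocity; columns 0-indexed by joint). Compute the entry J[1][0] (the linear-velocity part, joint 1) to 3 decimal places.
2.785

axis z_0 = ẑ; lever o_n−o_0 = (2.7847,5.6517,6.7430)
cross product → J_v[:, 0] = (-5.6517,2.7847,0.0000)
J_ω[:, 0] = z_0
entry J[1][0] = 2.7847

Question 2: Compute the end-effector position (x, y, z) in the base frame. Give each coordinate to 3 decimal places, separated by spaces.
2.785 5.652 6.743

after link 1: o_1 = (3.4641, 2.0000, 4.0000)
after link 2: o_2 = (1.9641, -0.5981, 8.0000)
after link 3: o_3 = (2.3971, 2.1519, 9.5000)
after link 4: o_4 = (2.7847, 5.6517, 6.7430)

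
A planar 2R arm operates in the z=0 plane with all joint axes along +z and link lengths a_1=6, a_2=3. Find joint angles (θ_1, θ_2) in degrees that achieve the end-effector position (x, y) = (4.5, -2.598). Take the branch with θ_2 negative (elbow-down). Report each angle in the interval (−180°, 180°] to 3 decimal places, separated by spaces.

0.001 -120.001

cos θ_2 = (26.9996−6²−3²)/(2·6·3) = -0.5000; θ_2 = -120.0007° (elbow-down)
β = atan2(-2.5980,4.5000) = -29.9993°; ψ = atan2(-2.5981,4.5000) = -30.0000°
θ_1 = β − ψ = 0.0007°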